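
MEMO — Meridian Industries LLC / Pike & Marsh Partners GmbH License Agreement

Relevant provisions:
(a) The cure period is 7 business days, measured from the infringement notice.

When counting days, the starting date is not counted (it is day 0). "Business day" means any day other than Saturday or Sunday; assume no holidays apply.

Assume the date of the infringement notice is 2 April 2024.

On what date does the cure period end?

11 April 2024

From Tuesday, 2 April 2024, 7 business days (Apr 3, Apr 4, Apr 5, Apr 8, Apr 9, Apr 10, Apr 11, skipping weekends) brings us to Thursday, 11 April 2024, which is the last day of the cure period.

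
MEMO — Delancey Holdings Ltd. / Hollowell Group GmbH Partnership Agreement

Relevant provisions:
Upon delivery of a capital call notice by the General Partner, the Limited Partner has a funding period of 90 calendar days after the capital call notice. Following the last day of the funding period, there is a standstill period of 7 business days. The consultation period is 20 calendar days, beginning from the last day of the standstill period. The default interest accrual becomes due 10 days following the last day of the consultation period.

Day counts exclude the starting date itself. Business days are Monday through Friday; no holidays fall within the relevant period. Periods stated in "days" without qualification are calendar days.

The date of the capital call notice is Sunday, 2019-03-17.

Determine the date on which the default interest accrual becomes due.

Adding 90 calendar days to 2019-03-17 gives 2019-06-15, which is the last day of the funding period.
The last day of the standstill period: counting 7 business days from Saturday, 2019-06-15 (Jun 17, Jun 18, Jun 19, Jun 20, Jun 21, Jun 24, Jun 25, skipping weekends) reaches Tuesday, 2019-06-25.
Adding 20 calendar days to 2019-06-25 gives 2019-07-15, which is the last day of the consultation period.
The date on which the default interest accrual becomes due: 2019-07-15 + 10 days = 2019-07-25.

2019-07-25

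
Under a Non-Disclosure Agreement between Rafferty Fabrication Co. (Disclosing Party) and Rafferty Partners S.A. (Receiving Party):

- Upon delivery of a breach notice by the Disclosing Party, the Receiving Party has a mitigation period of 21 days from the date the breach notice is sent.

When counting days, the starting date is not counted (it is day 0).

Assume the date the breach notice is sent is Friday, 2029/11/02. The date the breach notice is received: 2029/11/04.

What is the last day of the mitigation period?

2029/11/23

The last day of the mitigation period: 21 calendar days after 2029/11/02 is 2029/11/23.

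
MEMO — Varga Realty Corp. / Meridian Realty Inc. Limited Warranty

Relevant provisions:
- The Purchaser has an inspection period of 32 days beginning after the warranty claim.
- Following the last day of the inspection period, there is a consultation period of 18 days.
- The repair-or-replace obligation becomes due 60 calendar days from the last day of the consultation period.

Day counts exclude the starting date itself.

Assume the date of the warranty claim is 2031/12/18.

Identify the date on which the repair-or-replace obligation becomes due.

Adding 32 calendar days to 2031/12/18 gives 2032/01/19, which is the last day of the inspection period.
The last day of the consultation period: 18 calendar days after 2032/01/19 is 2032/02/06.
The date on which the repair-or-replace obligation becomes due: 60 calendar days after 2032/02/06 is 2032/04/06.

2032/04/06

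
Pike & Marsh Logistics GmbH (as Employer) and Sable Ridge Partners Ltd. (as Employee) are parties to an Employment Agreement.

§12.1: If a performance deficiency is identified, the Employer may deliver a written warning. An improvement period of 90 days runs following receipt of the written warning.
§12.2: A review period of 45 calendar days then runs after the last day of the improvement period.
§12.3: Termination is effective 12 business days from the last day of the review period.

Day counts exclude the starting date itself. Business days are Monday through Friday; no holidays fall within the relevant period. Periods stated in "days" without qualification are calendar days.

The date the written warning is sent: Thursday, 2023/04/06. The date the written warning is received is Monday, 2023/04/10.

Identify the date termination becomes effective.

2023/09/08

The last day of the improvement period: 2023/04/10 + 90 days = 2023/07/09.
Adding 45 calendar days to 2023/07/09 gives 2023/08/23, which is the last day of the review period.
From Wednesday, 2023/08/23, 12 business days (Aug 24, Aug 25, Aug 28, Aug 29, …, Sep 6, Sep 7, Sep 8, skipping weekends) brings us to Friday, 2023/09/08, which is the date termination becomes effective.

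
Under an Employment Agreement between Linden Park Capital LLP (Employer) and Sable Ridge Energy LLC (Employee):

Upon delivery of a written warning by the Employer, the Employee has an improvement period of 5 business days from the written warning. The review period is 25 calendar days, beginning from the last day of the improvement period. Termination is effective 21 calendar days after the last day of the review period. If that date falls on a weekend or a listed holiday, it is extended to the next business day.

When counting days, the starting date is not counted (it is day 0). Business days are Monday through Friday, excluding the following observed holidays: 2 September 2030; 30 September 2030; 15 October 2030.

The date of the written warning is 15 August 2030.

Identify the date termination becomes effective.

7 October 2030

From Thursday, 15 August 2030, 5 business days (Aug 16, Aug 19, Aug 20, Aug 21, Aug 22, skipping weekends) brings us to Thursday, 22 August 2030, which is the last day of the improvement period.
The last day of the review period: 22 August 2030 + 25 days = 16 September 2030.
The date termination becomes effective: 21 calendar days after 16 September 2030 is 7 October 2030. 7 October 2030 is a Monday and is not a listed holiday, so no roll-forward applies.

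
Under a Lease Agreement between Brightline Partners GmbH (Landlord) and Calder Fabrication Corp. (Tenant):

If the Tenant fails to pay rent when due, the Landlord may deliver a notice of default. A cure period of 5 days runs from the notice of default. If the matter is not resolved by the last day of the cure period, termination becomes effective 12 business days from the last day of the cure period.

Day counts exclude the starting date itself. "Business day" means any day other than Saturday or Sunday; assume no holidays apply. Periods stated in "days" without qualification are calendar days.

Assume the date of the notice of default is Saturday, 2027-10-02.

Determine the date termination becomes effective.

2027-10-25

The last day of the cure period: 2027-10-02 + 5 days = 2027-10-07.
The date termination becomes effective: 12 business days after Thursday, 2027-10-07, skipping weekends — Oct 8, Oct 11, Oct 12, Oct 13, …, Oct 21, Oct 22, Oct 25 — lands on Monday, 2027-10-25.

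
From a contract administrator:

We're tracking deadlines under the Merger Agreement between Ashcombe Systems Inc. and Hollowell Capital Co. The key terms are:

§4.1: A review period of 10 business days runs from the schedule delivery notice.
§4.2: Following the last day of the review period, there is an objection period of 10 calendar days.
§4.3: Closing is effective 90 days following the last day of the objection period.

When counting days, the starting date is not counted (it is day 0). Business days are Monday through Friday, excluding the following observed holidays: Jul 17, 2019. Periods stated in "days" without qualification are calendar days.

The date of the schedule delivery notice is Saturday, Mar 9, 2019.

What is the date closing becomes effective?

The last day of the review period: 10 business days after Saturday, Mar 9, 2019, skipping weekends — Mar 11, Mar 12, Mar 13, Mar 14, Mar 15, Mar 18, Mar 19, Mar 20, Mar 21, Mar 22 — lands on Friday, Mar 22, 2019.
The last day of the objection period: Mar 22, 2019 + 10 days = Apr 1, 2019.
The date closing becomes effective: Apr 1, 2019 + 90 days = Jun 30, 2019.

Jun 30, 2019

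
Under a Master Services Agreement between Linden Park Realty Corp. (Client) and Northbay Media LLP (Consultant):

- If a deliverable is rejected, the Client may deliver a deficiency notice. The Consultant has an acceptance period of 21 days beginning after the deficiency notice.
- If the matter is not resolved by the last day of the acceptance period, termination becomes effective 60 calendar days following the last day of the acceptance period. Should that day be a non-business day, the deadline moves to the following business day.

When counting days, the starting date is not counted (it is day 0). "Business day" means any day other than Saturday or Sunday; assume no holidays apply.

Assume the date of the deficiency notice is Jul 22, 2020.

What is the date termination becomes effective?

Adding 21 calendar days to Jul 22, 2020 gives Aug 12, 2020, which is the last day of the acceptance period.
The date termination becomes effective: Aug 12, 2020 + 60 days = Oct 11, 2020. That falls on a Sunday, so it rolls to the next business day, Monday, Oct 12, 2020.

Oct 12, 2020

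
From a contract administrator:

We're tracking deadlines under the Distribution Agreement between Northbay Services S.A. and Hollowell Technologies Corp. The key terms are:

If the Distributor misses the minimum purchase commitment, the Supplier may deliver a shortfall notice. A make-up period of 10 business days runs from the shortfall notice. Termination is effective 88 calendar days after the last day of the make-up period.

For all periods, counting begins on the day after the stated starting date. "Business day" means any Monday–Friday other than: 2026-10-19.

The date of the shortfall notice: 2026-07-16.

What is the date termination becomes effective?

2026-10-26

From Thursday, 2026-07-16, 10 business days (Jul 17, Jul 20, Jul 21, Jul 22, Jul 23, Jul 24, Jul 27, Jul 28, Jul 29, Jul 30, skipping weekends) brings us to Thursday, 2026-07-30, which is the last day of the make-up period.
Adding 88 calendar days to 2026-07-30 gives 2026-10-26, which is the date termination becomes effective.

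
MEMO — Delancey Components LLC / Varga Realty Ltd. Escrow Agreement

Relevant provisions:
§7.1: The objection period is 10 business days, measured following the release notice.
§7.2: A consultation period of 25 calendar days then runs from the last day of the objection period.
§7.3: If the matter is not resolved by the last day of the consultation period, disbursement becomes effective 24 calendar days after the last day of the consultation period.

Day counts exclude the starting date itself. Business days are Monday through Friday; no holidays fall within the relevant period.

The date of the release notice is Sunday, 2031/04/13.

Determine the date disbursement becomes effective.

2031/06/13

From Sunday, 2031/04/13, 10 business days (Apr 14, Apr 15, Apr 16, Apr 17, Apr 18, Apr 21, Apr 22, Apr 23, Apr 24, Apr 25, skipping weekends) brings us to Friday, 2031/04/25, which is the last day of the objection period.
The last day of the consultation period: 25 calendar days after 2031/04/25 is 2031/05/20.
Adding 24 calendar days to 2031/05/20 gives 2031/06/13, which is the date disbursement becomes effective.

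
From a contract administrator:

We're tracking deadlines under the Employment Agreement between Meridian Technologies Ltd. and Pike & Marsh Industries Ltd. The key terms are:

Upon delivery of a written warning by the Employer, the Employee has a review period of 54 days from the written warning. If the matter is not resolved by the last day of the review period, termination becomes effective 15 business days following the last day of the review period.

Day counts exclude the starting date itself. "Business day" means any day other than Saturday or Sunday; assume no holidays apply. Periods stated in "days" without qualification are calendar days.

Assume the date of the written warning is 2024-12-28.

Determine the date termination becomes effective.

2025-03-13

Adding 54 calendar days to 2024-12-28 gives 2025-02-20, which is the last day of the review period.
The date termination becomes effective: 15 business days after Thursday, 2025-02-20, skipping weekends — Feb 21, Feb 24, Feb 25, Feb 26, …, Mar 11, Mar 12, Mar 13 — lands on Thursday, 2025-03-13.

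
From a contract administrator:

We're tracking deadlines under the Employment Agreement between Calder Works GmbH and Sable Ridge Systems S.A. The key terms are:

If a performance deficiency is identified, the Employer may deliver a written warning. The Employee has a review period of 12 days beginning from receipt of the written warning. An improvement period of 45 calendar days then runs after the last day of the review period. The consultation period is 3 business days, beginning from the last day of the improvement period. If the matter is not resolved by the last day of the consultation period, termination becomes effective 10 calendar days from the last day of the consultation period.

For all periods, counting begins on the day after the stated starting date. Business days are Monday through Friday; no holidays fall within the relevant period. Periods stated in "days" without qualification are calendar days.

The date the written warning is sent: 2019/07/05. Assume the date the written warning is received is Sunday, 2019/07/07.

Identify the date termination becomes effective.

Adding 12 calendar days to 2019/07/07 gives 2019/07/19, which is the last day of the review period.
The last day of the improvement period: 2019/07/19 + 45 days = 2019/09/02.
From Monday, 2019/09/02, 3 business days (Sep 3, Sep 4, Sep 5, skipping weekends) brings us to Thursday, 2019/09/05, which is the last day of the consultation period.
The date termination becomes effective: 2019/09/05 + 10 days = 2019/09/15.

2019/09/15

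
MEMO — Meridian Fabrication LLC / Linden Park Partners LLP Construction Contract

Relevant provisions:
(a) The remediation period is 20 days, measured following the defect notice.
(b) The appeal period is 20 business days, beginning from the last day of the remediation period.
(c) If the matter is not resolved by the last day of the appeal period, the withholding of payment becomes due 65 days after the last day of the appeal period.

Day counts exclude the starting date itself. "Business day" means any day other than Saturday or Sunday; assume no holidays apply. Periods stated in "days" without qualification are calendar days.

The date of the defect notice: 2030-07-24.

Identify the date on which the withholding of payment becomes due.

2030-11-14

The last day of the remediation period: 2030-07-24 + 20 days = 2030-08-13.
The last day of the appeal period: counting 20 business days from Tuesday, 2030-08-13 (Aug 14, Aug 15, Aug 16, Aug 19, …, Sep 6, Sep 9, Sep 10, skipping weekends) reaches Tuesday, 2030-09-10.
The date on which the withholding of payment becomes due: 65 calendar days after 2030-09-10 is 2030-11-14.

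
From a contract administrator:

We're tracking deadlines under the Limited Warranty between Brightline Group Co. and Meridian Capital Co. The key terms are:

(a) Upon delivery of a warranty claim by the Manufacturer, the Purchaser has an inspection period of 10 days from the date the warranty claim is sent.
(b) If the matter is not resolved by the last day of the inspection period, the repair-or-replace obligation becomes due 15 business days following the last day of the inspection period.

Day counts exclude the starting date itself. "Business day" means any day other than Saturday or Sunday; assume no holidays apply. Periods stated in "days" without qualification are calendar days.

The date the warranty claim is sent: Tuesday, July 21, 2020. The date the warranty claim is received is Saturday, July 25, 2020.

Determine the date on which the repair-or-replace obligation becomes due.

Adding 10 calendar days to July 21, 2020 gives July 31, 2020, which is the last day of the inspection period.
The date on which the repair-or-replace obligation becomes due: counting 15 business days from Friday, July 31, 2020 (Aug 3, Aug 4, Aug 5, Aug 6, …, Aug 19, Aug 20, Aug 21, skipping weekends) reaches Friday, August 21, 2020.

August 21, 2020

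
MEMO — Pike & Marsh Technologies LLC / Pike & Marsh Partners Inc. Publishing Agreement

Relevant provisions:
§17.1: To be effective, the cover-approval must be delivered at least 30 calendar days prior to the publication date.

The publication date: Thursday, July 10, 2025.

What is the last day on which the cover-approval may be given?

Counting back 30 calendar days from July 10, 2025 gives June 10, 2025.

June 10, 2025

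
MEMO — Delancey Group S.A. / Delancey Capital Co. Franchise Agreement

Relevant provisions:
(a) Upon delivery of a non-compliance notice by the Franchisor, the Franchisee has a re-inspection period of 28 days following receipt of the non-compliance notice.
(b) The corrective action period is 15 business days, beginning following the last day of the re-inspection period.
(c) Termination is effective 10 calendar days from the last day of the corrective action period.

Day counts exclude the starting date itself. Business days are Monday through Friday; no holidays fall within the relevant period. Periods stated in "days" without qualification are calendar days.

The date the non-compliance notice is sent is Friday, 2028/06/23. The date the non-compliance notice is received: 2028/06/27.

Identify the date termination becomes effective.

The last day of the re-inspection period: 28 calendar days after 2028/06/27 is 2028/07/25.
From Tuesday, 2028/07/25, 15 business days (Jul 26, Jul 27, Jul 28, Jul 31, …, Aug 11, Aug 14, Aug 15, skipping weekends) brings us to Tuesday, 2028/08/15, which is the last day of the corrective action period.
Adding 10 calendar days to 2028/08/15 gives 2028/08/25, which is the date termination becomes effective.

2028/08/25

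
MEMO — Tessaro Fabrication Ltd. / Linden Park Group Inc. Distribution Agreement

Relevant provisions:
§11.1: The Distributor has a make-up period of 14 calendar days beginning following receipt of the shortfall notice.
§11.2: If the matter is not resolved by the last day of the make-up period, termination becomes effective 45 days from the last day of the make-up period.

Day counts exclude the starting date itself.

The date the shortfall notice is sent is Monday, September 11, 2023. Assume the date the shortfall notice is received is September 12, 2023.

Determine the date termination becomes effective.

November 10, 2023

The last day of the make-up period: September 12, 2023 + 14 days = September 26, 2023.
The date termination becomes effective: 45 calendar days after September 26, 2023 is November 10, 2023.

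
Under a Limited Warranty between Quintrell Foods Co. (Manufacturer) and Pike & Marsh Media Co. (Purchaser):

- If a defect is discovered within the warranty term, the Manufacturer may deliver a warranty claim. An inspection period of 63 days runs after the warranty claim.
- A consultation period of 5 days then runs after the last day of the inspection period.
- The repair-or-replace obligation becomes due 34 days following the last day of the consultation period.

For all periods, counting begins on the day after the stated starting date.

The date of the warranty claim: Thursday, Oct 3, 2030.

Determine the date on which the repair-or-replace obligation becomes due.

Jan 13, 2031

The last day of the inspection period: Oct 3, 2030 + 63 days = Dec 5, 2030.
The last day of the consultation period: 5 calendar days after Dec 5, 2030 is Dec 10, 2030.
The date on which the repair-or-replace obligation becomes due: 34 calendar days after Dec 10, 2030 is Jan 13, 2031.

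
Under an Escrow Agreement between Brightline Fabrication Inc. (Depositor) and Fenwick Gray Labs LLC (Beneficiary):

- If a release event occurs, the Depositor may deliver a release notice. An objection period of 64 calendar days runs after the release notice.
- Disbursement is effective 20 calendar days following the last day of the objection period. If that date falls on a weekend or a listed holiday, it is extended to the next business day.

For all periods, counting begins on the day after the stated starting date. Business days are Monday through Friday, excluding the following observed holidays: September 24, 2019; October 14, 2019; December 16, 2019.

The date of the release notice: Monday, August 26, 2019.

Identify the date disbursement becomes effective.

The last day of the objection period: 64 calendar days after August 26, 2019 is October 29, 2019.
Adding 20 calendar days to October 29, 2019 gives November 18, 2019, which is the date disbursement becomes effective. November 18, 2019 is a Monday and is not a listed holiday, so no roll-forward applies.

November 18, 2019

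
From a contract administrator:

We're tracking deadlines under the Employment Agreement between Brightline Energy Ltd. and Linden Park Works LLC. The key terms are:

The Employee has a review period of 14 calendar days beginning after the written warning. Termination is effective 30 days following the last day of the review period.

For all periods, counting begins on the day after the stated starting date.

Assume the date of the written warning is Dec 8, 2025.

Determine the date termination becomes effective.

Jan 21, 2026

The last day of the review period: 14 calendar days after Dec 8, 2025 is Dec 22, 2025.
The date termination becomes effective: Dec 22, 2025 + 30 days = Jan 21, 2026.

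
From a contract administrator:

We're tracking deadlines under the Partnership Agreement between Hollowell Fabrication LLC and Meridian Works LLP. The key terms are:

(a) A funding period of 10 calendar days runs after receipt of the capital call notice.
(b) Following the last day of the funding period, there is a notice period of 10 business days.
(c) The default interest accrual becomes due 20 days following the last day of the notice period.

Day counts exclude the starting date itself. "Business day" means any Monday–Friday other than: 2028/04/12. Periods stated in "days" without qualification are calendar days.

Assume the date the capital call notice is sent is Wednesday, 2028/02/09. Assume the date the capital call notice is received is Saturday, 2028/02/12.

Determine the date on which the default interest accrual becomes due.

2028/03/27

The last day of the funding period: 2028/02/12 + 10 days = 2028/02/22.
From Tuesday, 2028/02/22, 10 business days (Feb 23, Feb 24, Feb 25, Feb 28, Feb 29, Mar 1, Mar 2, Mar 3, Mar 6, Mar 7, skipping weekends) brings us to Tuesday, 2028/03/07, which is the last day of the notice period.
The date on which the default interest accrual becomes due: 2028/03/07 + 20 days = 2028/03/27.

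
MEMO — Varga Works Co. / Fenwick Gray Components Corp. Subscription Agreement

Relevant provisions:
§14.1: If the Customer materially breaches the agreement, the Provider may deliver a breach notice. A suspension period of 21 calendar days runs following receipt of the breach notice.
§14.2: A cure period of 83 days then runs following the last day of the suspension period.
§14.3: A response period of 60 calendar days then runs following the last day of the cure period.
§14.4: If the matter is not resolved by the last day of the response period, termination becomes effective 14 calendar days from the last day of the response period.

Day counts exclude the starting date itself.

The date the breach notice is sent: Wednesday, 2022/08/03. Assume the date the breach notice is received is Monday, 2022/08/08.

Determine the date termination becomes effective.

2023/02/02

The last day of the suspension period: 21 calendar days after 2022/08/08 is 2022/08/29.
Adding 83 calendar days to 2022/08/29 gives 2022/11/20, which is the last day of the cure period.
Adding 60 calendar days to 2022/11/20 gives 2023/01/19, which is the last day of the response period.
The date termination becomes effective: 14 calendar days after 2023/01/19 is 2023/02/02.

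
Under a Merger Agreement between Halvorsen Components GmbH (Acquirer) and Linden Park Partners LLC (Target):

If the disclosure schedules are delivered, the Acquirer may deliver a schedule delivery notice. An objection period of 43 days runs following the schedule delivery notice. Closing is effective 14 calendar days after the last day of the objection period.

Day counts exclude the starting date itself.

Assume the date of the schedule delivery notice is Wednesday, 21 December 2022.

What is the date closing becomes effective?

16 February 2023

The last day of the objection period: 43 calendar days after 21 December 2022 is 2 February 2023.
The date closing becomes effective: 2 February 2023 + 14 days = 16 February 2023.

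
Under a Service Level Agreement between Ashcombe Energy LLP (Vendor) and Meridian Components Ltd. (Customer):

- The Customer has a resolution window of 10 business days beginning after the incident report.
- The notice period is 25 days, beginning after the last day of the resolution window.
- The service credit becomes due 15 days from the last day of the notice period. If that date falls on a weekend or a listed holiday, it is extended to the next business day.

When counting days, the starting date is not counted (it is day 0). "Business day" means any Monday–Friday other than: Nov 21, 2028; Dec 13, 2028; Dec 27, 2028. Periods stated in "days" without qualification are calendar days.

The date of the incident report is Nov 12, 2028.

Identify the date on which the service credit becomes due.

Jan 8, 2029

From Sunday, Nov 12, 2028, 10 business days (Nov 13, Nov 14, Nov 15, Nov 16, Nov 17, Nov 20, Nov 22, Nov 23, Nov 24, Nov 27, skipping weekends and the listed holiday on Nov 21) brings us to Monday, Nov 27, 2028, which is the last day of the resolution window.
Adding 25 calendar days to Nov 27, 2028 gives Dec 22, 2028, which is the last day of the notice period.
The date on which the service credit becomes due: 15 calendar days after Dec 22, 2028 is Jan 6, 2029. That falls on a Saturday, so it rolls to the next business day, Monday, Jan 8, 2029.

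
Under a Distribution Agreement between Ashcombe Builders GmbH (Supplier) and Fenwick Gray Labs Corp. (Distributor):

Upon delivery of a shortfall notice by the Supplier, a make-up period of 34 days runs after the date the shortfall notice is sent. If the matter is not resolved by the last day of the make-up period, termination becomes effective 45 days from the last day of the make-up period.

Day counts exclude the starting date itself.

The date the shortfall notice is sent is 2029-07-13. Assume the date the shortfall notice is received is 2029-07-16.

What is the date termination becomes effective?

2029-09-30

The last day of the make-up period: 34 calendar days after 2029-07-13 is 2029-08-16.
The date termination becomes effective: 2029-08-16 + 45 days = 2029-09-30.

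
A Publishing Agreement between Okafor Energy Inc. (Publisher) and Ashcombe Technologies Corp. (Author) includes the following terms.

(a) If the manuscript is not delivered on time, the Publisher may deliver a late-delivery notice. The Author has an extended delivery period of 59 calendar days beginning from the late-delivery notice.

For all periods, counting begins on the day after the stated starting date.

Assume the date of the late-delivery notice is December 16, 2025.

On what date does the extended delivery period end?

February 13, 2026

The last day of the extended delivery period: December 16, 2025 + 59 days = February 13, 2026.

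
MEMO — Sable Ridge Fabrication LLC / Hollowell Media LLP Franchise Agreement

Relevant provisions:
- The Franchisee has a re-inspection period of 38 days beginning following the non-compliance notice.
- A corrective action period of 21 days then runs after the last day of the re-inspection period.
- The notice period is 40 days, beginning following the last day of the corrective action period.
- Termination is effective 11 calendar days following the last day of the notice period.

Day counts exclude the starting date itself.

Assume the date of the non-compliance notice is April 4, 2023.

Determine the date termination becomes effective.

July 23, 2023

Adding 38 calendar days to April 4, 2023 gives May 12, 2023, which is the last day of the re-inspection period.
The last day of the corrective action period: May 12, 2023 + 21 days = June 2, 2023.
Adding 40 calendar days to June 2, 2023 gives July 12, 2023, which is the last day of the notice period.
Adding 11 calendar days to July 12, 2023 gives July 23, 2023, which is the date termination becomes effective.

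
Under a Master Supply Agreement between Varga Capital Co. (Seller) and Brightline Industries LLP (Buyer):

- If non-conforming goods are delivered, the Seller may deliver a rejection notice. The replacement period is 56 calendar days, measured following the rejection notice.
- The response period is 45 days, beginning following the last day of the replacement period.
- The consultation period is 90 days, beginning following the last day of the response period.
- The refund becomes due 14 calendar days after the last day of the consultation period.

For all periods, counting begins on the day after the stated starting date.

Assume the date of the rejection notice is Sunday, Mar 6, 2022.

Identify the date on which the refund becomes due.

The last day of the replacement period: Mar 6, 2022 + 56 days = May 1, 2022.
The last day of the response period: 45 calendar days after May 1, 2022 is Jun 15, 2022.
The last day of the consultation period: Jun 15, 2022 + 90 days = Sep 13, 2022.
Adding 14 calendar days to Sep 13, 2022 gives Sep 27, 2022, which is the date on which the refund becomes due.

Sep 27, 2022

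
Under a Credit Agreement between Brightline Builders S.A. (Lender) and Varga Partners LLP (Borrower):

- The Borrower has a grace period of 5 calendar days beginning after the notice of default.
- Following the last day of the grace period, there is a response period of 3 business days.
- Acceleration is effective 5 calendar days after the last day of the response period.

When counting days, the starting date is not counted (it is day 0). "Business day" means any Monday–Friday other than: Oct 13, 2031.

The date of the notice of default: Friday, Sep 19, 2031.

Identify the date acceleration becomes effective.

Oct 4, 2031

The last day of the grace period: Sep 19, 2031 + 5 days = Sep 24, 2031.
The last day of the response period: 3 business days after Wednesday, Sep 24, 2031, skipping weekends — Sep 25, Sep 26, Sep 29 — lands on Monday, Sep 29, 2031.
The date acceleration becomes effective: Sep 29, 2031 + 5 days = Oct 4, 2031.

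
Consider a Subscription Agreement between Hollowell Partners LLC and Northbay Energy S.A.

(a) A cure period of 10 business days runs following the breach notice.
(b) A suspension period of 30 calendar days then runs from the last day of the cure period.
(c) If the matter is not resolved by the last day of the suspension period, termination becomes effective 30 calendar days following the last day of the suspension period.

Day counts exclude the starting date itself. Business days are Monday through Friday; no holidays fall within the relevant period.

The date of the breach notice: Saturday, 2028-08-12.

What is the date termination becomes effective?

2028-10-24

From Saturday, 2028-08-12, 10 business days (Aug 14, Aug 15, Aug 16, Aug 17, Aug 18, Aug 21, Aug 22, Aug 23, Aug 24, Aug 25, skipping weekends) brings us to Friday, 2028-08-25, which is the last day of the cure period.
The last day of the suspension period: 30 calendar days after 2028-08-25 is 2028-09-24.
The date termination becomes effective: 2028-09-24 + 30 days = 2028-10-24.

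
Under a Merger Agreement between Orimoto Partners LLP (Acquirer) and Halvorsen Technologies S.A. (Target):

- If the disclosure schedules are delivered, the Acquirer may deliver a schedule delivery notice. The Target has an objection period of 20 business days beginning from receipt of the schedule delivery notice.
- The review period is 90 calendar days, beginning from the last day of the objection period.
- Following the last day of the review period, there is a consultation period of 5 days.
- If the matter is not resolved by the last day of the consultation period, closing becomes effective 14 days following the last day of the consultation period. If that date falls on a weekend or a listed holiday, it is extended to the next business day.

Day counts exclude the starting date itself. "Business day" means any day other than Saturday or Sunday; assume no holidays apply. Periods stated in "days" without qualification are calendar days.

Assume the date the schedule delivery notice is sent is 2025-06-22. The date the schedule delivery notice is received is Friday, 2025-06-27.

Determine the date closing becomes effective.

2025-11-11

From Friday, 2025-06-27, 20 business days (Jun 30, Jul 1, Jul 2, Jul 3, …, Jul 23, Jul 24, Jul 25, skipping weekends) brings us to Friday, 2025-07-25, which is the last day of the objection period.
Adding 90 calendar days to 2025-07-25 gives 2025-10-23, which is the last day of the review period.
Adding 5 calendar days to 2025-10-23 gives 2025-10-28, which is the last day of the consultation period.
The date closing becomes effective: 14 calendar days after 2025-10-28 is 2025-11-11. 2025-11-11 is a Tuesday, so no roll-forward applies.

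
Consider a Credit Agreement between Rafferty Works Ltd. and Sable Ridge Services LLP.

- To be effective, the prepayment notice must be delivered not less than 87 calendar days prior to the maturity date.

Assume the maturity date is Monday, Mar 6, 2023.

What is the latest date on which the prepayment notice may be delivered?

Dec 9, 2022

Mar 6, 2023 minus 87 days is Dec 9, 2022.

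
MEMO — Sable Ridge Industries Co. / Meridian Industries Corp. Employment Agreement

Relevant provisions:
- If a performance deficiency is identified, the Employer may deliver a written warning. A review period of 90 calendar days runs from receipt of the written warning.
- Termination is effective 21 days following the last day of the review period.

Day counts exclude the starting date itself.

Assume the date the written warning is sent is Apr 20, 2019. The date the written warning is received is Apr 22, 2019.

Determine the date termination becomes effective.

Adding 90 calendar days to Apr 22, 2019 gives Jul 21, 2019, which is the last day of the review period.
Adding 21 calendar days to Jul 21, 2019 gives Aug 11, 2019, which is the date termination becomes effective.

Aug 11, 2019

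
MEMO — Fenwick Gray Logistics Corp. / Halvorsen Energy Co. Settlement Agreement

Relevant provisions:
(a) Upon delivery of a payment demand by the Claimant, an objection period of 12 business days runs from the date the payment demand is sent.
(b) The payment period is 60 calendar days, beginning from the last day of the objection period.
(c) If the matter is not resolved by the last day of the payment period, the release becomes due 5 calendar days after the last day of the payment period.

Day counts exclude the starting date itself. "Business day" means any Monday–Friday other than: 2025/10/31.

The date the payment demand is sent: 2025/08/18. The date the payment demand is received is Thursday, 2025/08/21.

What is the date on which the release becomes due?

2025/11/07

The last day of the objection period: 12 business days after Monday, 2025/08/18, skipping weekends — Aug 19, Aug 20, Aug 21, Aug 22, …, Sep 1, Sep 2, Sep 3 — lands on Wednesday, 2025/09/03.
The last day of the payment period: 60 calendar days after 2025/09/03 is 2025/11/02.
Adding 5 calendar days to 2025/11/02 gives 2025/11/07, which is the date on which the release becomes due.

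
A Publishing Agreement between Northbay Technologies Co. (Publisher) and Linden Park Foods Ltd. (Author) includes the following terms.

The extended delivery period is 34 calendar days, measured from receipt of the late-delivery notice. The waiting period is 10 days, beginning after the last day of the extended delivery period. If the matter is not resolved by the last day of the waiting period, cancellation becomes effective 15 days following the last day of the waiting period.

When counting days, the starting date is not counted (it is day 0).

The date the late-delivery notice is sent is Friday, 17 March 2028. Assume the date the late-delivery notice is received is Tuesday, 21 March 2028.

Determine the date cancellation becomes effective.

19 May 2028

The last day of the extended delivery period: 34 calendar days after 21 March 2028 is 24 April 2028.
Adding 10 calendar days to 24 April 2028 gives 4 May 2028, which is the last day of the waiting period.
Adding 15 calendar days to 4 May 2028 gives 19 May 2028, which is the date cancellation becomes effective.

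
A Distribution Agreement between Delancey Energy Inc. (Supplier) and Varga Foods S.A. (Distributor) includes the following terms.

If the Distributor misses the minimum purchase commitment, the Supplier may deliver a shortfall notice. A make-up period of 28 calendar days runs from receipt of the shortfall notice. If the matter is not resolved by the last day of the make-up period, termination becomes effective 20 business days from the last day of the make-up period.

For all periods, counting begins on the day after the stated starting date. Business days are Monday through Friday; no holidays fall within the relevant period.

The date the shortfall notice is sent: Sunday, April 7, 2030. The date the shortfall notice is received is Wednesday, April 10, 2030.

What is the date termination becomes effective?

June 5, 2030

Adding 28 calendar days to April 10, 2030 gives May 8, 2030, which is the last day of the make-up period.
From Wednesday, May 8, 2030, 20 business days (May 9, May 10, May 13, May 14, …, Jun 3, Jun 4, Jun 5, skipping weekends) brings us to Wednesday, June 5, 2030, which is the date termination becomes effective.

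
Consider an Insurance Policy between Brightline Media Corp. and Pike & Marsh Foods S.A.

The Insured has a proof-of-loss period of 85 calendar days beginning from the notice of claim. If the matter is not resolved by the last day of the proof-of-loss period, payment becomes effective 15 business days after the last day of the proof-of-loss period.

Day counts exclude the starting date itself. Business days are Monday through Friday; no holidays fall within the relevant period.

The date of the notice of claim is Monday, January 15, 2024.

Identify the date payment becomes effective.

Adding 85 calendar days to January 15, 2024 gives April 9, 2024, which is the last day of the proof-of-loss period.
From Tuesday, April 9, 2024, 15 business days (Apr 10, Apr 11, Apr 12, Apr 15, …, Apr 26, Apr 29, Apr 30, skipping weekends) brings us to Tuesday, April 30, 2024, which is the date payment becomes effective.

April 30, 2024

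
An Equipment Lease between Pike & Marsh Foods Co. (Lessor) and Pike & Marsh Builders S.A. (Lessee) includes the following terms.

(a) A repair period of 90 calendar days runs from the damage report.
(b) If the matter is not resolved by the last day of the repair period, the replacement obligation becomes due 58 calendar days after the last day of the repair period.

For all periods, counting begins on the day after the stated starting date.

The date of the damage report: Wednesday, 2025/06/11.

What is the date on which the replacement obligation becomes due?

2025/11/06

The last day of the repair period: 2025/06/11 + 90 days = 2025/09/09.
Adding 58 calendar days to 2025/09/09 gives 2025/11/06, which is the date on which the replacement obligation becomes due.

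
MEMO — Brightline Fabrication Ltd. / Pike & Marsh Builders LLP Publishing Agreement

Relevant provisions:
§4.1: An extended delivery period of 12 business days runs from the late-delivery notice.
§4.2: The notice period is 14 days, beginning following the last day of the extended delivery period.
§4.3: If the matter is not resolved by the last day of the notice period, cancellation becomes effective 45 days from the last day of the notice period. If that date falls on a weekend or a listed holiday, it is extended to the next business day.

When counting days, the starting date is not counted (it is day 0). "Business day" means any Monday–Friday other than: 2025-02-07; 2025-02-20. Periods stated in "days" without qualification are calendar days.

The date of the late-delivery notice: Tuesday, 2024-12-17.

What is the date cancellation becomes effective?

The last day of the extended delivery period: counting 12 business days from Tuesday, 2024-12-17 (Dec 18, Dec 19, Dec 20, Dec 23, …, Dec 31, Jan 1, Jan 2, skipping weekends) reaches Thursday, 2025-01-02.
The last day of the notice period: 14 calendar days after 2025-01-02 is 2025-01-16.
The date cancellation becomes effective: 2025-01-16 + 45 days = 2025-03-02. That falls on a Sunday, so it rolls to the next business day, Monday, 2025-03-03.

2025-03-03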